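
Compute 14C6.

3003

C(14,6) = (14·13·12·11·10·9) / 6! = 2162160 / 720 = 3003.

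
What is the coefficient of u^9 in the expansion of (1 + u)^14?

2002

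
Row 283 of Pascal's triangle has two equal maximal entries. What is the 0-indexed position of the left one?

141

For odd n = 283, C(283,r) peaks at r = (n−1)/2 and (n+1)/2; the lesser is 141.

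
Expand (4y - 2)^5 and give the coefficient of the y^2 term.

-1280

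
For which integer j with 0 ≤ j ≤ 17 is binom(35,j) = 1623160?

6

C(35,j) increases on 0 ≤ j ≤ 17. C(35,5) = 324632 and C(35,6) = 1623160, so j = 6.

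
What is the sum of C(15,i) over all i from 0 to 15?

Setting x = 1 in (1+x)^15 gives Σ C(15,i) = 2^15 = 32768.

32768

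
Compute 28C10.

13123110

C(28,10) = (28·27·26·25·24·23·22·21·20·19) / 10! = 47621141568000 / 3628800 = 13123110.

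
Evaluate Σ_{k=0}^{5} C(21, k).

1 + 21 + 210 + 1330 + 5985 + 20349 = 27896.

27896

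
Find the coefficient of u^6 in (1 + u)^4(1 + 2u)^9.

Coefficient of u^6 = Σ_{j} C(4,j)·1^j·C(9,6-j)·2^(6-j) for j from 0 to 4.
= 5376 + 16128 + 12096 + 2688 + 144 = 36432.

36432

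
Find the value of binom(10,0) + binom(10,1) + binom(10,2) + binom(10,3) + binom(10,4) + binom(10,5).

1 + 10 + 45 + 120 + 210 + 252 = 638.

638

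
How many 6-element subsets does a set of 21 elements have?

C(21,6) = (21·20·19·18·17·16) / 6! = 39070080 / 720 = 54264.

54264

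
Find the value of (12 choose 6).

924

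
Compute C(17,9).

24310

C(17,9) = C(17,8) by symmetry.
C(17,8) = (17·16·15·14·13·12·11·10) / 8! = 980179200 / 40320 = 24310.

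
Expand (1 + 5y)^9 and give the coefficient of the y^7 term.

The general term is C(9,j)·(1)^j·(5y)^(9-j); the y^7 term has j = 2.
C(9,2) = 36.
Coefficient = C(9,2) · 5^7 = 36 · 78125 = 2812500.

2812500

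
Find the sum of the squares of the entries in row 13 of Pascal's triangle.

10400600

By Vandermonde's identity, Σ C(13,j)² = C(26,13) = 10400600.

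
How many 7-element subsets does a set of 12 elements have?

792

C(12,7) = C(12,5) by symmetry.
C(12,5) = (12·11·10·9·8) / 5! = 95040 / 120 = 792.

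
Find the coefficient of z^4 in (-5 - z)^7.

The general term is C(7,j)·(-5)^j·(-z)^(7-j); the z^4 term has j = 3.
C(7,3) = 35.
Coefficient = C(7,3) · (-5)^3 = 35 · (-125) = -4375.

-4375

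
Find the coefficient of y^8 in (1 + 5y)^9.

The general term is C(9,j)·(1)^j·(5y)^(9-j); the y^8 term has j = 1.
C(9,1) = 9.
Coefficient = C(9,1) · 5^8 = 9 · 390625 = 3515625.

3515625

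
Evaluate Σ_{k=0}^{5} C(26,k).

1 + 26 + 325 + 2600 + 14950 + 65780 = 83682.

83682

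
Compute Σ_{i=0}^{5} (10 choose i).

1 + 10 + 45 + 120 + 210 + 252 = 638.

638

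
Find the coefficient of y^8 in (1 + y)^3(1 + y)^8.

165

Coefficient of y^8 = Σ_{j} C(3,j)·C(8,8-j) for j from 0 to 3.
= 1 + 24 + 84 + 56 = 165.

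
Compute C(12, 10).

C(12,10) = C(12,2) by symmetry.
C(12,2) = (12·11) / 2! = 132 / 2 = 66.

66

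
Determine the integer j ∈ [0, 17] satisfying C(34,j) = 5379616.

7

C(34,j) increases on 0 ≤ j ≤ 17. C(34,6) = 1344904 and C(34,7) = 5379616, so j = 7.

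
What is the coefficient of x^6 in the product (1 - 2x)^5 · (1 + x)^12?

Coefficient of x^6 = Σ_{j} C(5,j)·(-2)^j·C(12,6-j)·1^(6-j) for j from 0 to 5.
= 924 + (-7920) + 19800 + (-17600) + 5280 + (-384) = 100.

100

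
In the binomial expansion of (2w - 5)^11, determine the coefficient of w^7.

The general term is C(11,j)·(2w)^j·(-5)^(11-j); the w^7 term has j = 7.
C(11,7) = 330.
Coefficient = C(11,7) · 2^7 · (-5)^4 = 330 · 128 · 625 = 26400000.

26400000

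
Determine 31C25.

736281

C(31,25) = C(31,6) by symmetry.
C(31,6) = (31·30·29·28·27·26) / 6! = 530122320 / 720 = 736281.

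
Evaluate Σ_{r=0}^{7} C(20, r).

137980

1 + 20 + 190 + 1140 + 4845 + 15504 + 38760 + 77520 = 137980.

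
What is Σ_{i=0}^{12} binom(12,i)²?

2704156

By Vandermonde's identity, Σ C(12,i)² = C(24,12) = 2704156.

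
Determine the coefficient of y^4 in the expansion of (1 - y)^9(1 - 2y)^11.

27054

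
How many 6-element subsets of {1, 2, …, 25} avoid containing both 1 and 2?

168245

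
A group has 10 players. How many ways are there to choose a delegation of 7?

120

This is C(10,7) = 120.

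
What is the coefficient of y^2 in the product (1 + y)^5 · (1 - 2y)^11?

120

Coefficient of y^2 = Σ_{j} C(5,j)·1^j·C(11,2-j)·(-2)^(2-j) for j from 0 to 2.
= 220 + (-110) + 10 = 120.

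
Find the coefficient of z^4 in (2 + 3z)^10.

1088640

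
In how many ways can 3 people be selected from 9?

84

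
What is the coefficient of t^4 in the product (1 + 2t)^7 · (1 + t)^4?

Coefficient of t^4 = Σ_{j} C(7,j)·2^j·C(4,4-j)·1^(4-j) for j from 0 to 4.
= 1 + 56 + 504 + 1120 + 560 = 2241.

2241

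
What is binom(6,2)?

15

C(6,2) = (6·5) / 2! = 30 / 2 = 15.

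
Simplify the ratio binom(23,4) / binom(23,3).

5

C(n,k+1)/C(n,k) = (n−k)/(k+1) = (23−3)/(3+1) = 20/4 = 5.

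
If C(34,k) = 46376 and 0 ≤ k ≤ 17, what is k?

C(34,k) increases on 0 ≤ k ≤ 17. C(34,3) = 5984 and C(34,4) = 46376, so k = 4.

4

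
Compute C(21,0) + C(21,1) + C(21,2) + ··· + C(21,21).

2097152

The entries of row 21 sum to 2^21 = 2097152.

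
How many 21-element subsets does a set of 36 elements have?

5567902560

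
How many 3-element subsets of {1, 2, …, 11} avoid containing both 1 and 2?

156

All 3-subsets: C(11,3) = 165. Those containing both fixed elements: C(9,1) = 9.
165 − 9 = 156.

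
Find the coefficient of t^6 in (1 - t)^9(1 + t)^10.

Coefficient of t^6 = Σ_{j} C(9,j)·(-1)^j·C(10,6-j)·1^(6-j) for j from 0 to 6.
= 210 + (-2268) + 7560 + (-10080) + 5670 + (-1260) + 84 = -84.

-84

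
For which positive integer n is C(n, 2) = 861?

n(n−1)/2 = 861 ⇒ n(n−1) = 1722. Since 42·41 = 1722, n = 42.

42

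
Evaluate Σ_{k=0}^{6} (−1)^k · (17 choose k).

8008

The partial alternating sum Σ_{k=0}^{6} (−1)^k C(17,k) = (−1)^6 C(16,6) = 8008.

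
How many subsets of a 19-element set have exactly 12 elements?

Choose the 12 positions: C(19,12) = 50388.

50388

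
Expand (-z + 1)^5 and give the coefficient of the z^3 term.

-10

The general term is C(5,j)·(-z)^j·(1)^(5-j); the z^3 term has j = 3.
C(5,3) = 10.
Coefficient = C(5,3) · (-1)^3 = 10 · (-1) = -10.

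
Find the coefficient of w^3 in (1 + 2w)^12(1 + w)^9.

Coefficient of w^3 = Σ_{j} C(12,j)·2^j·C(9,3-j)·1^(3-j) for j from 0 to 3.
= 84 + 864 + 2376 + 1760 = 5084.

5084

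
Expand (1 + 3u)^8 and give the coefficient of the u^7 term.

17496

The general term is C(8,j)·(1)^j·(3u)^(8-j); the u^7 term has j = 1.
C(8,1) = 8.
Coefficient = C(8,1) · 3^7 = 8 · 2187 = 17496.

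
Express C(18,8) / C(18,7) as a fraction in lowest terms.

C(n,k+1)/C(n,k) = (n−k)/(k+1) = (18−7)/(7+1) = 11/8.

11/8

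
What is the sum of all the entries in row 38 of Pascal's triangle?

274877906944

The entries of row 38 sum to 2^38 = 274877906944.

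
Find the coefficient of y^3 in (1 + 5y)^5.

1250

The general term is C(5,j)·(1)^j·(5y)^(5-j); the y^3 term has j = 2.
C(5,2) = 10.
Coefficient = C(5,2) · 5^3 = 10 · 125 = 1250.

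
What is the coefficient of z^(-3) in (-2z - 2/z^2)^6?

General term: C(6,j)·(-2z)^j·(-2/z^2)^(6-j), with z-exponent 1j − 2(6−j) = 3j − 12.
Set 3j − 12 = -3: j = 3.
C(6,3) = 20; (-2)^3 = -8; (-2)^3 = -8.
Coefficient = 20 · (-8) · (-8) = 1280.

1280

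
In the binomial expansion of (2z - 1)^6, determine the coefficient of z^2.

The general term is C(6,j)·(2z)^j·(-1)^(6-j); the z^2 term has j = 2.
C(6,2) = 15.
Coefficient = C(6,2) · 2^2 = 15 · 4 = 60.

60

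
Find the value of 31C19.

C(31,19) = C(31,12) by symmetry.
C(31,12) = (31·30·29·28·27·26·25·24·23·22·21·20) / 12! = 67596957267840000 / 479001600 = 141120525.

141120525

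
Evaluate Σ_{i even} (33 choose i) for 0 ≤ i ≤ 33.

Even-i terms of row 33 sum to 2^32 = 4294967296.

4294967296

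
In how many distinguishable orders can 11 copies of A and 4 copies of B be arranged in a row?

1365

Choose positions for the A's: C(15,11) = 1365.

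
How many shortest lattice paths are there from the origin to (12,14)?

9657700

Each path is a sequence of 26 steps with 12 rights: C(26,12) = 9657700.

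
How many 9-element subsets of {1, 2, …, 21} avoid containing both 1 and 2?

All 9-subsets: C(21,9) = 293930. Those containing both fixed elements: C(19,7) = 50388.
293930 − 50388 = 243542.

243542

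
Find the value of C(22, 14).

C(22,14) = C(22,8) by symmetry.
C(22,8) = (22·21·20·19·18·17·16·15) / 8! = 12893126400 / 40320 = 319770.

319770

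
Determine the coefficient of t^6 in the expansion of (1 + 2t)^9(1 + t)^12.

421116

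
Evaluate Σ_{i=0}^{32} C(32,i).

The entries of row 32 sum to 2^32 = 4294967296.

4294967296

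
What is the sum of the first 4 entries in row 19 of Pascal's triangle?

1160

1 + 19 + 171 + 969 = 1160.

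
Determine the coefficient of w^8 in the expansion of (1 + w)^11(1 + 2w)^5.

Coefficient of w^8 = Σ_{j} C(11,j)·1^j·C(5,8-j)·2^(8-j) for j from 3 to 8.
= 5280 + 26400 + 36960 + 18480 + 3300 + 165 = 90585.

90585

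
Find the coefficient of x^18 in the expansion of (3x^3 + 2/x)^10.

General term: C(10,j)·(3x^3)^j·(2/x)^(10-j), with x-exponent 3j − 1(10−j) = 4j − 10.
Set 4j − 10 = 18: j = 7.
C(10,7) = 120; 3^7 = 2187; 2^3 = 8.
Coefficient = 120 · 2187 · 8 = 2099520.

2099520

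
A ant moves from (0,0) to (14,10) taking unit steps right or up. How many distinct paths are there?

1961256

Each path is a sequence of 24 steps with 14 rights: C(24,14) = 1961256.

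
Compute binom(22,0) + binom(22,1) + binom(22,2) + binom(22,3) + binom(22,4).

1 + 22 + 231 + 1540 + 7315 = 9109.

9109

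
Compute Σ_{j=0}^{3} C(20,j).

1351

1 + 20 + 190 + 1140 = 1351.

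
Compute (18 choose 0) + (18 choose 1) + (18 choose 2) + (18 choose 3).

1 + 18 + 153 + 816 = 988.

988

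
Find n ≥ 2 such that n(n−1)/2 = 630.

36

n(n−1)/2 = 630 ⇒ n(n−1) = 1260. Since 36·35 = 1260, n = 36.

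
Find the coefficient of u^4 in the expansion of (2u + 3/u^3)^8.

General term: C(8,j)·(2u)^j·(3/u^3)^(8-j), with u-exponent 1j − 3(8−j) = 4j − 24.
Set 4j − 24 = 4: j = 7.
C(8,7) = 8; 2^7 = 128; 3^1 = 3.
Coefficient = 8 · 128 · 3 = 3072.

3072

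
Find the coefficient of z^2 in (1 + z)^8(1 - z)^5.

-2

Coefficient of z^2 = Σ_{j} C(8,j)·1^j·C(5,2-j)·(-1)^(2-j) for j from 0 to 2.
= 10 + (-40) + 28 = -2.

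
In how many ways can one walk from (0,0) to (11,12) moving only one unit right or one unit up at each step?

Each path is a sequence of 23 steps with 11 rights: C(23,11) = 1352078.

1352078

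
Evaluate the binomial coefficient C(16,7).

11440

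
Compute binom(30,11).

54627300

C(30,11) = (30·29·28·27·26·25·24·23·22·21·20) / 11! = 2180547008640000 / 39916800 = 54627300.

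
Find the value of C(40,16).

C(40,16) = (40·39·38·37·36·35·34·33·32·31·30·29·28·27·26·25) / 16! = 1315041316842168115200000 / 20922789888000 = 62852101650.

62852101650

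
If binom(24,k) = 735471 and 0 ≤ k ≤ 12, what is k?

C(24,k) increases on 0 ≤ k ≤ 12. C(24,7) = 346104 and C(24,8) = 735471, so k = 8.

8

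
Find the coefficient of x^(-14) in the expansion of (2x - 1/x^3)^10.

3360

General term: C(10,j)·(2x)^j·(-1/x^3)^(10-j), with x-exponent 1j − 3(10−j) = 4j − 30.
Set 4j − 30 = -14: j = 4.
C(10,4) = 210; 2^4 = 16; (-1)^6 = 1.
Coefficient = 210 · 16 · 1 = 3360.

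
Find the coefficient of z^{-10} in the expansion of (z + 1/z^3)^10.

252

General term: C(10,j)·(z)^j·(1/z^3)^(10-j), with z-exponent 1j − 3(10−j) = 4j − 30.
Set 4j − 30 = -10: j = 5.
C(10,5) = 252; 1^5 = 1; 1^5 = 1.
Coefficient = 252 · 1 · 1 = 252.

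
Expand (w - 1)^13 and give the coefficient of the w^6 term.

-1716

The general term is C(13,j)·(w)^j·(-1)^(13-j); the w^6 term has j = 6.
C(13,6) = 1716.
Coefficient = C(13,6) · (-1)^7 = 1716 · (-1) = -1716.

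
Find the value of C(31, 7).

2629575

C(31,7) = (31·30·29·28·27·26·25) / 7! = 13253058000 / 5040 = 2629575.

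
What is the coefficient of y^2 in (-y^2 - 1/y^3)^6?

15

General term: C(6,j)·(-y^2)^j·(-1/y^3)^(6-j), with y-exponent 2j − 3(6−j) = 5j − 18.
Set 5j − 18 = 2: j = 4.
C(6,4) = 15; (-1)^4 = 1; (-1)^2 = 1.
Coefficient = 15 · 1 · 1 = 15.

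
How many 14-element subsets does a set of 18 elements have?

3060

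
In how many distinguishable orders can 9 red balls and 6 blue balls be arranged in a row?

Choose positions for the red balls: C(15,9) = 5005.

5005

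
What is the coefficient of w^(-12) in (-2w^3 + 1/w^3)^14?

General term: C(14,j)·(-2w^3)^j·(1/w^3)^(14-j), with w-exponent 3j − 3(14−j) = 6j − 42.
Set 6j − 42 = -12: j = 5.
C(14,5) = 2002; (-2)^5 = -32; 1^9 = 1.
Coefficient = 2002 · (-32) · 1 = -64064.

-64064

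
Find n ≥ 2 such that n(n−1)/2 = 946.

44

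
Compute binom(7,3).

35

C(7,3) = (7·6·5) / 3! = 210 / 6 = 35.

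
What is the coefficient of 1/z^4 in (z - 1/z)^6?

-6

General term: C(6,j)·(z)^j·(-1/z)^(6-j), with z-exponent 1j − 1(6−j) = 2j − 6.
Set 2j − 6 = -4: j = 1.
C(6,1) = 6; 1^1 = 1; (-1)^5 = -1.
Coefficient = 6 · 1 · (-1) = -6.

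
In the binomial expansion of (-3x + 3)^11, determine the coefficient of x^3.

The general term is C(11,j)·(-3x)^j·(3)^(11-j); the x^3 term has j = 3.
C(11,3) = 165.
Coefficient = C(11,3) · (-3)^3 · 3^8 = 165 · (-27) · 6561 = -29229255.

-29229255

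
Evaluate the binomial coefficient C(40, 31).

273438880

C(40,31) = C(40,9) by symmetry.
C(40,9) = (40·39·38·37·36·35·34·33·32) / 9! = 99225500774400 / 362880 = 273438880.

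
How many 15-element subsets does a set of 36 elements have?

5567902560

C(36,15) = (36·35·34·33·32·31·30·29·28·27·26·25·24·23·22) / 15! = 7281003461233582080000 / 1307674368000 = 5567902560.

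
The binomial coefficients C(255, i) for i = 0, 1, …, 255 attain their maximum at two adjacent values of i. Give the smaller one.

For odd n = 255, C(255,i) peaks at i = (n−1)/2 and (n+1)/2; the smaller is 127.

127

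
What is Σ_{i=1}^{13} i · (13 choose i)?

53248

Since i·C(13,i) = 13·C(12,i−1), the sum is 13·2^12 = 13·4096 = 53248.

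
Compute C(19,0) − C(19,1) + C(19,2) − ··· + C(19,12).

18564

The partial alternating sum Σ_{k=0}^{12} (−1)^k C(19,k) = (−1)^12 C(18,12) = 18564.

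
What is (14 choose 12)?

91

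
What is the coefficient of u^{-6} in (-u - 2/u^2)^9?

-4032

General term: C(9,j)·(-u)^j·(-2/u^2)^(9-j), with u-exponent 1j − 2(9−j) = 3j − 18.
Set 3j − 18 = -6: j = 4.
C(9,4) = 126; (-1)^4 = 1; (-2)^5 = -32.
Coefficient = 126 · 1 · (-32) = -4032.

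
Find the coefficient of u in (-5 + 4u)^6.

-75000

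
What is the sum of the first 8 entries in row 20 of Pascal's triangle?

1 + 20 + 190 + 1140 + 4845 + 15504 + 38760 + 77520 = 137980.

137980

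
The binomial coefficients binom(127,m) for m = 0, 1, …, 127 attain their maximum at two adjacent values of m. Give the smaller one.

63

For odd n = 127, C(127,m) peaks at m = (n−1)/2 and (n+1)/2; the smaller is 63.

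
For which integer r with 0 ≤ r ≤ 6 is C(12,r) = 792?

5

C(12,r) increases on 0 ≤ r ≤ 6. C(12,4) = 495 and C(12,5) = 792, so r = 5.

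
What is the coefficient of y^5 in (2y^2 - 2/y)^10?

-258048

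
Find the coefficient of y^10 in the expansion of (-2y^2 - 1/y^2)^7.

-448

General term: C(7,j)·(-2y^2)^j·(-1/y^2)^(7-j), with y-exponent 2j − 2(7−j) = 4j − 14.
Set 4j − 14 = 10: j = 6.
C(7,6) = 7; (-2)^6 = 64; (-1)^1 = -1.
Coefficient = 7 · 64 · (-1) = -448.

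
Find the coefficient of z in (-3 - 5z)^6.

The general term is C(6,j)·(-3)^j·(-5z)^(6-j); the z^1 term has j = 5.
C(6,5) = 6.
Coefficient = C(6,5) · (-3)^5 · (-5)^1 = 6 · (-243) · (-5) = 7290.

7290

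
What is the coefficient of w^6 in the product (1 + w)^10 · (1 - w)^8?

Coefficient of w^6 = Σ_{j} C(10,j)·1^j·C(8,6-j)·(-1)^(6-j) for j from 0 to 6.
= 28 + (-560) + 3150 + (-6720) + 5880 + (-2016) + 210 = -28.

-28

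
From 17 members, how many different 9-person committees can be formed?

24310

This is C(17,9) = 24310.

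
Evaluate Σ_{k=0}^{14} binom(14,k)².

40116600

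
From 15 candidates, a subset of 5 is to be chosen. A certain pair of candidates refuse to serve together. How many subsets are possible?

2717

All 5-subsets: C(15,5) = 3003. Those containing both fixed elements: C(13,3) = 286.
3003 − 286 = 2717.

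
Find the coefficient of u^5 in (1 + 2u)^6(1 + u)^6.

Coefficient of u^5 = Σ_{j} C(6,j)·2^j·C(6,5-j)·1^(5-j) for j from 0 to 5.
= 6 + 180 + 1200 + 2400 + 1440 + 192 = 5418.

5418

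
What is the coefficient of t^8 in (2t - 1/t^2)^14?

372736

General term: C(14,j)·(2t)^j·(-1/t^2)^(14-j), with t-exponent 1j − 2(14−j) = 3j − 28.
Set 3j − 28 = 8: j = 12.
C(14,12) = 91; 2^12 = 4096; (-1)^2 = 1.
Coefficient = 91 · 4096 · 1 = 372736.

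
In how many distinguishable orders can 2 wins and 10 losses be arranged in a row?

66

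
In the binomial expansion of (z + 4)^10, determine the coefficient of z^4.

860160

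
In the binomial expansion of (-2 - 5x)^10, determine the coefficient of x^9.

39062500

The general term is C(10,j)·(-2)^j·(-5x)^(10-j); the x^9 term has j = 1.
C(10,1) = 10.
Coefficient = C(10,1) · (-2)^1 · (-5)^9 = 10 · (-2) · (-1953125) = 39062500.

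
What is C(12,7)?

C(12,7) = C(12,5) by symmetry.
C(12,5) = (12·11·10·9·8) / 5! = 95040 / 120 = 792.

792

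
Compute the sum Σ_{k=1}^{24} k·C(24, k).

Differentiating (1+x)^24 and setting x=1: Σ k·C(24,k) = 24·2^23 = 201326592.

201326592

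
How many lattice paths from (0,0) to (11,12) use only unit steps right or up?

1352078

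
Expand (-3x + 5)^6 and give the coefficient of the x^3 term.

The general term is C(6,j)·(-3x)^j·(5)^(6-j); the x^3 term has j = 3.
C(6,3) = 20.
Coefficient = C(6,3) · (-3)^3 · 5^3 = 20 · (-27) · 125 = -67500.

-67500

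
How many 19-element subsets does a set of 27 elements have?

C(27,19) = C(27,8) by symmetry.
C(27,8) = (27·26·25·24·23·22·21·20) / 8! = 89513424000 / 40320 = 2220075.

2220075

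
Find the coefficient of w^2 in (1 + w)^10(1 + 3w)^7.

444

Coefficient of w^2 = Σ_{j} C(10,j)·1^j·C(7,2-j)·3^(2-j) for j from 0 to 2.
= 189 + 210 + 45 = 444.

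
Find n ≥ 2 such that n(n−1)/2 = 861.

42

n(n−1)/2 = 861 ⇒ n(n−1) = 1722. Since 42·41 = 1722, n = 42.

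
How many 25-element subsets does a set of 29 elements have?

C(29,25) = C(29,4) by symmetry.
C(29,4) = (29·28·27·26) / 4! = 570024 / 24 = 23751.

23751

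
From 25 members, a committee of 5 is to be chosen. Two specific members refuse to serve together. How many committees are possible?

All 5-subsets: C(25,5) = 53130. Those containing both fixed elements: C(23,3) = 1771.
53130 − 1771 = 51359.

51359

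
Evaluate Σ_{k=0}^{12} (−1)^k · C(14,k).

13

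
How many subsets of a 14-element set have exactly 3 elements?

364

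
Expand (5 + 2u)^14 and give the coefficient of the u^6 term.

75075000000

The general term is C(14,j)·(5)^j·(2u)^(14-j); the u^6 term has j = 8.
C(14,8) = 3003.
Coefficient = C(14,8) · 5^8 · 2^6 = 3003 · 390625 · 64 = 75075000000.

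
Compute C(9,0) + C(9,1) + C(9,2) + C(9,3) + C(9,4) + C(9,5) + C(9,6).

466

1 + 9 + 36 + 84 + 126 + 126 + 84 = 466.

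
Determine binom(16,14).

120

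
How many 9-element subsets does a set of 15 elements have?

5005

C(15,9) = C(15,6) by symmetry.
C(15,6) = (15·14·13·12·11·10) / 6! = 3603600 / 720 = 5005.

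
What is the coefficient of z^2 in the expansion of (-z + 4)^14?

1526726656

The general term is C(14,j)·(-z)^j·(4)^(14-j); the z^2 term has j = 2.
C(14,2) = 91.
Coefficient = C(14,2) · 4^12 = 91 · 16777216 = 1526726656.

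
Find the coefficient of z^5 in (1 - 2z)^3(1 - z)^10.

-3312

Coefficient of z^5 = Σ_{j} C(3,j)·(-2)^j·C(10,5-j)·(-1)^(5-j) for j from 0 to 3.
= (-252) + (-1260) + (-1440) + (-360) = -3312.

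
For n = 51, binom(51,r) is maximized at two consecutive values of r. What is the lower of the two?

For odd n = 51, C(51,r) peaks at r = (n−1)/2 and (n+1)/2; the lower is 25.

25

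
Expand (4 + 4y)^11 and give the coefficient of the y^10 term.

46137344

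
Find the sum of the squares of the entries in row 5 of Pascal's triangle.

252

By Vandermonde's identity, Σ C(5,i)² = C(10,5) = 252.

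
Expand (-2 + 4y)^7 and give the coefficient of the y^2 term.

-10752

The general term is C(7,j)·(-2)^j·(4y)^(7-j); the y^2 term has j = 5.
C(7,5) = 21.
Coefficient = C(7,5) · (-2)^5 · 4^2 = 21 · (-32) · 16 = -10752.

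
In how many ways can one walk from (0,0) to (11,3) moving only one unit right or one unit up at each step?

Each path is a sequence of 14 steps with 11 rights: C(14,11) = 364.

364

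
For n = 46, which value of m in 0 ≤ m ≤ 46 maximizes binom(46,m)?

23

C(46,m) is maximized at m = 46/2 = 23.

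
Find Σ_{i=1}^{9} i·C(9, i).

Differentiating (1+x)^9 and setting x=1: Σ i·C(9,i) = 9·2^8 = 2304.

2304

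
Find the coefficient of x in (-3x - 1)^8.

24

The general term is C(8,j)·(-3x)^j·(-1)^(8-j); the x^1 term has j = 1.
C(8,1) = 8.
Coefficient = C(8,1) · (-3)^1 · (-1)^7 = 8 · (-3) · (-1) = 24.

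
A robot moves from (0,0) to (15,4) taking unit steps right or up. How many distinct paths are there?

3876

Each path is a sequence of 19 steps with 15 rights: C(19,15) = 3876.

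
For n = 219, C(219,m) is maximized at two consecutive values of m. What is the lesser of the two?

109

For odd n = 219, C(219,m) peaks at m = (n−1)/2 and (n+1)/2; the lesser is 109.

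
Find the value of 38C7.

12620256

C(38,7) = (38·37·36·35·34·33·32) / 7! = 63606090240 / 5040 = 12620256.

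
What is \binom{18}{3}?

C(18,3) = (18·17·16) / 3! = 4896 / 6 = 816.

816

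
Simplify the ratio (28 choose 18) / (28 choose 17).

11/18

C(n,k+1)/C(n,k) = (n−k)/(k+1) = (28−17)/(17+1) = 11/18.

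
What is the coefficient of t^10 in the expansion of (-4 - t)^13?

-18304

The general term is C(13,j)·(-4)^j·(-t)^(13-j); the t^10 term has j = 3.
C(13,3) = 286.
Coefficient = C(13,3) · (-4)^3 = 286 · (-64) = -18304.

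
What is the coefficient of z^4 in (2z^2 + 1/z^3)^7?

General term: C(7,j)·(2z^2)^j·(1/z^3)^(7-j), with z-exponent 2j − 3(7−j) = 5j − 21.
Set 5j − 21 = 4: j = 5.
C(7,5) = 21; 2^5 = 32; 1^2 = 1.
Coefficient = 21 · 32 · 1 = 672.

672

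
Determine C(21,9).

C(21,9) = (21·20·19·18·17·16·15·14·13) / 9! = 106661318400 / 362880 = 293930.

293930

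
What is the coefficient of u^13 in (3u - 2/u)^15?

-143489070

General term: C(15,j)·(3u)^j·(-2/u)^(15-j), with u-exponent 1j − 1(15−j) = 2j − 15.
Set 2j − 15 = 13: j = 14.
C(15,14) = 15; 3^14 = 4782969; (-2)^1 = -2.
Coefficient = 15 · 4782969 · (-2) = -143489070.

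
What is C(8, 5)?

56

C(8,5) = C(8,3) by symmetry.
C(8,3) = (8·7·6) / 3! = 336 / 6 = 56.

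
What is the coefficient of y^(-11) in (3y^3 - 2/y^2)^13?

General term: C(13,j)·(3y^3)^j·(-2/y^2)^(13-j), with y-exponent 3j − 2(13−j) = 5j − 26.
Set 5j − 26 = -11: j = 3.
C(13,3) = 286; 3^3 = 27; (-2)^10 = 1024.
Coefficient = 286 · 27 · 1024 = 7907328.

7907328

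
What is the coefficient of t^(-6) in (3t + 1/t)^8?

24

General term: C(8,j)·(3t)^j·(1/t)^(8-j), with t-exponent 1j − 1(8−j) = 2j − 8.
Set 2j − 8 = -6: j = 1.
C(8,1) = 8; 3^1 = 3; 1^7 = 1.
Coefficient = 8 · 3 · 1 = 24.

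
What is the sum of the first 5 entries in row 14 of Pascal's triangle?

1 + 14 + 91 + 364 + 1001 = 1471.

1471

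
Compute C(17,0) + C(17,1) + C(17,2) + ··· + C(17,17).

131072

Setting x = 1 in (1+x)^17 gives Σ C(17,i) = 2^17 = 131072.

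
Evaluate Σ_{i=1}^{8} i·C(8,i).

Since i·C(8,i) = 8·C(7,i−1), the sum is 8·2^7 = 8·128 = 1024.

1024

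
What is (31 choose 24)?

C(31,24) = C(31,7) by symmetry.
C(31,7) = (31·30·29·28·27·26·25) / 7! = 13253058000 / 5040 = 2629575.

2629575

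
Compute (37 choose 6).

C(37,6) = (37·36·35·34·33·32) / 6! = 1673844480 / 720 = 2324784.

2324784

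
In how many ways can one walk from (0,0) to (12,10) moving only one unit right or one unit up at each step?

Each path is a sequence of 22 steps with 12 rights: C(22,12) = 646646.

646646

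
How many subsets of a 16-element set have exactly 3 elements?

560

Choose the 3 positions: C(16,3) = 560.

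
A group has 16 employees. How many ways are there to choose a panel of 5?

4368

This is C(16,5) = 4368.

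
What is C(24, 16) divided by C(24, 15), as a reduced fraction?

9/16

C(n,k+1)/C(n,k) = (n−k)/(k+1) = (24−15)/(15+1) = 9/16.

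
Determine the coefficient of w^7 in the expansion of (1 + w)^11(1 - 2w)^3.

462

Coefficient of w^7 = Σ_{j} C(11,j)·1^j·C(3,7-j)·(-2)^(7-j) for j from 4 to 7.
= (-2640) + 5544 + (-2772) + 330 = 462.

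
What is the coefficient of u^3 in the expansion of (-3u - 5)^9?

-35437500

The general term is C(9,j)·(-3u)^j·(-5)^(9-j); the u^3 term has j = 3.
C(9,3) = 84.
Coefficient = C(9,3) · (-3)^3 · (-5)^6 = 84 · (-27) · 15625 = -35437500.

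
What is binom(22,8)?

319770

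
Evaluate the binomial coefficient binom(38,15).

C(38,15) = (38·37·36·35·34·33·32·31·30·29·28·27·26·25·24) / 15! = 20231404874494894080000 / 1307674368000 = 15471286560.

15471286560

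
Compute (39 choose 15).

25140840660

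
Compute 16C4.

C(16,4) = (16·15·14·13) / 4! = 43680 / 24 = 1820.

1820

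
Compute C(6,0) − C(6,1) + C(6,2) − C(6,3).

The partial alternating sum Σ_{k=0}^{3} (−1)^k C(6,k) = (−1)^3 C(5,3) = -10.

-10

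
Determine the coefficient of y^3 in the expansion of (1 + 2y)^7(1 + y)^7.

1197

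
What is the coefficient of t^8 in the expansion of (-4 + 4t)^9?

The general term is C(9,j)·(-4)^j·(4t)^(9-j); the t^8 term has j = 1.
C(9,1) = 9.
Coefficient = C(9,1) · (-4)^1 · 4^8 = 9 · (-4) · 65536 = -2359296.

-2359296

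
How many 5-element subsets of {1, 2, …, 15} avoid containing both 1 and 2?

2717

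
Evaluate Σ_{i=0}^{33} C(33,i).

8589934592

Setting x = 1 in (1+x)^33 gives Σ C(33,i) = 2^33 = 8589934592.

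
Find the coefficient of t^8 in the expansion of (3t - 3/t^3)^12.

General term: C(12,j)·(3t)^j·(-3/t^3)^(12-j), with t-exponent 1j − 3(12−j) = 4j − 36.
Set 4j − 36 = 8: j = 11.
C(12,11) = 12; 3^11 = 177147; (-3)^1 = -3.
Coefficient = 12 · 177147 · (-3) = -6377292.

-6377292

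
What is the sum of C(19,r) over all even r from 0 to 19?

262144

Even-r terms of row 19 sum to 2^18 = 262144.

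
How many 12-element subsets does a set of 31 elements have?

141120525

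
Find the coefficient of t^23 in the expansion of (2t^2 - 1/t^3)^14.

-114688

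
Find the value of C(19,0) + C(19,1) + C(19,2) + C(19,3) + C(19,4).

1 + 19 + 171 + 969 + 3876 = 5036.

5036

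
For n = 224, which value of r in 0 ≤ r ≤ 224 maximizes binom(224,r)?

C(224,r) is maximized at r = 224/2 = 112.

112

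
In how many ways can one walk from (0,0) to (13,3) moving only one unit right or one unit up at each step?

560

Each path is a sequence of 16 steps with 13 rights: C(16,13) = 560.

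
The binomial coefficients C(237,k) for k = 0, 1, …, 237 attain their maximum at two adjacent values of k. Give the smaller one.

118

For odd n = 237, C(237,k) peaks at k = (n−1)/2 and (n+1)/2; the smaller is 118.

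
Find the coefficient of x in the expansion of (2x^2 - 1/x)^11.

-5280

General term: C(11,j)·(2x^2)^j·(-1/x)^(11-j), with x-exponent 2j − 1(11−j) = 3j − 11.
Set 3j − 11 = 1: j = 4.
C(11,4) = 330; 2^4 = 16; (-1)^7 = -1.
Coefficient = 330 · 16 · (-1) = -5280.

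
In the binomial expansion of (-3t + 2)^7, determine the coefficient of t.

-1344

The general term is C(7,j)·(-3t)^j·(2)^(7-j); the t^1 term has j = 1.
C(7,1) = 7.
Coefficient = C(7,1) · (-3)^1 · 2^6 = 7 · (-3) · 64 = -1344.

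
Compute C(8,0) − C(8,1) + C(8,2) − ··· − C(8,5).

-21

The partial alternating sum Σ_{k=0}^{5} (−1)^k C(8,k) = (−1)^5 C(7,5) = -21.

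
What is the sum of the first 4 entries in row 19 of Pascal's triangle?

1160

1 + 19 + 171 + 969 = 1160.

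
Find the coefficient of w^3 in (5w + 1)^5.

1250

The general term is C(5,j)·(5w)^j·(1)^(5-j); the w^3 term has j = 3.
C(5,3) = 10.
Coefficient = C(5,3) · 5^3 = 10 · 125 = 1250.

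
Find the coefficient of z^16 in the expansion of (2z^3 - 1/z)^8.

1792

General term: C(8,j)·(2z^3)^j·(-1/z)^(8-j), with z-exponent 3j − 1(8−j) = 4j − 8.
Set 4j − 8 = 16: j = 6.
C(8,6) = 28; 2^6 = 64; (-1)^2 = 1.
Coefficient = 28 · 64 · 1 = 1792.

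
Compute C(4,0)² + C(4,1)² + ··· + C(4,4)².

70

By Vandermonde's identity, Σ C(4,j)² = C(8,4) = 70.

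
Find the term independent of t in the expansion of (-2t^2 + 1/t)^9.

-672

General term: C(9,j)·(-2t^2)^j·(1/t)^(9-j), with t-exponent 2j − 1(9−j) = 3j − 9.
Set 3j − 9 = 0: j = 3.
C(9,3) = 84; (-2)^3 = -8; 1^6 = 1.
Coefficient = 84 · (-8) · 1 = -672.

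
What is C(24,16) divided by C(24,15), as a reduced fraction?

9/16

C(n,k+1)/C(n,k) = (n−k)/(k+1) = (24−15)/(15+1) = 9/16.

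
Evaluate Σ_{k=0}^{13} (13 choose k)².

By Vandermonde's identity, Σ C(13,k)² = C(26,13) = 10400600.

10400600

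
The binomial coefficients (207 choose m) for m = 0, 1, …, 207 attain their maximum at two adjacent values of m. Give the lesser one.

103

For odd n = 207, C(207,m) peaks at m = (n−1)/2 and (n+1)/2; the lesser is 103.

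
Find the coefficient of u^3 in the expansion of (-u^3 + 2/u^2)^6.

General term: C(6,j)·(-u^3)^j·(2/u^2)^(6-j), with u-exponent 3j − 2(6−j) = 5j − 12.
Set 5j − 12 = 3: j = 3.
C(6,3) = 20; (-1)^3 = -1; 2^3 = 8.
Coefficient = 20 · (-1) · 8 = -160.

-160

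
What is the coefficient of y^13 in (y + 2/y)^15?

30

General term: C(15,j)·(y)^j·(2/y)^(15-j), with y-exponent 1j − 1(15−j) = 2j − 15.
Set 2j − 15 = 13: j = 14.
C(15,14) = 15; 1^14 = 1; 2^1 = 2.
Coefficient = 15 · 1 · 2 = 30.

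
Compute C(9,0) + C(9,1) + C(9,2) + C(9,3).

1 + 9 + 36 + 84 = 130.

130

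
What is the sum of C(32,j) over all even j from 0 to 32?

2147483648

Half of (1+1)^32 + (1−1)^32 gives the even-index sum: 2^31 = 2147483648.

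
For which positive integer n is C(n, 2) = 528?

33

n(n−1)/2 = 528 ⇒ n(n−1) = 1056. Since 33·32 = 1056, n = 33.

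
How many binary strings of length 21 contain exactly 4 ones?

5985

Choose the 4 positions: C(21,4) = 5985.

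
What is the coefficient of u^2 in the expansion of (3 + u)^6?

The general term is C(6,j)·(3)^j·(u)^(6-j); the u^2 term has j = 4.
C(6,4) = 15.
Coefficient = C(6,4) · 3^4 = 15 · 81 = 1215.

1215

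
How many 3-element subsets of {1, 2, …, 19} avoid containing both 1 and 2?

All 3-subsets: C(19,3) = 969. Those containing both fixed elements: C(17,1) = 17.
969 − 17 = 952.

952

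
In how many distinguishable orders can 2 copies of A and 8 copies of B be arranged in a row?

45

Choose positions for the A's: C(10,2) = 45.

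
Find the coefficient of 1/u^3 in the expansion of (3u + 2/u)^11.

General term: C(11,j)·(3u)^j·(2/u)^(11-j), with u-exponent 1j − 1(11−j) = 2j − 11.
Set 2j − 11 = -3: j = 4.
C(11,4) = 330; 3^4 = 81; 2^7 = 128.
Coefficient = 330 · 81 · 128 = 3421440.

3421440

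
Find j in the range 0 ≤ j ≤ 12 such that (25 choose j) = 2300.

C(25,j) increases on 0 ≤ j ≤ 12. C(25,2) = 300 and C(25,3) = 2300, so j = 3.

3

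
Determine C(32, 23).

C(32,23) = C(32,9) by symmetry.
C(32,9) = (32·31·30·29·28·27·26·25·24) / 9! = 10178348544000 / 362880 = 28048800.

28048800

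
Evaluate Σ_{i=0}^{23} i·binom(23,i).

Differentiating (1+x)^23 and setting x=1: Σ i·C(23,i) = 23·2^22 = 96468992.

96468992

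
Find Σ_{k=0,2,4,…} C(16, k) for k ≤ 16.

Half of (1+1)^16 + (1−1)^16 gives the even-index sum: 2^15 = 32768.

32768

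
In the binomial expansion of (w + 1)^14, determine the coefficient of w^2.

The general term is C(14,j)·(w)^j·(1)^(14-j); the w^2 term has j = 2.
C(14,2) = 91.
Coefficient = C(14,2) = 91.

91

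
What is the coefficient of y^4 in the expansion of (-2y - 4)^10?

13762560

The general term is C(10,j)·(-2y)^j·(-4)^(10-j); the y^4 term has j = 4.
C(10,4) = 210.
Coefficient = C(10,4) · (-2)^4 · (-4)^6 = 210 · 16 · 4096 = 13762560.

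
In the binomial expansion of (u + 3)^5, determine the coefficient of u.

405

The general term is C(5,j)·(u)^j·(3)^(5-j); the u^1 term has j = 1.
C(5,1) = 5.
Coefficient = C(5,1) · 3^4 = 5 · 81 = 405.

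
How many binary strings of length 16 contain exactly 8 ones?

Choose the 8 positions: C(16,8) = 12870.

12870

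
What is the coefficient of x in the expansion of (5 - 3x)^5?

The general term is C(5,j)·(5)^j·(-3x)^(5-j); the x^1 term has j = 4.
C(5,4) = 5.
Coefficient = C(5,4) · 5^4 · (-3)^1 = 5 · 625 · (-3) = -9375.

-9375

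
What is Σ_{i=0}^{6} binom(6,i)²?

924

Σ C(6,i)² is the coefficient of x^6 in (1+x)^6(1+x)^6 = (1+x)^12, i.e. C(12,6) = 924.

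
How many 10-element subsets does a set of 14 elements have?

C(14,10) = C(14,4) by symmetry.
C(14,4) = (14·13·12·11) / 4! = 24024 / 24 = 1001.

1001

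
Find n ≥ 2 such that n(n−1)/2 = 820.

41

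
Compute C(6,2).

15

C(6,2) = (6·5) / 2! = 30 / 2 = 15.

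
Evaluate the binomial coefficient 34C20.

1391975640

C(34,20) = C(34,14) by symmetry.
C(34,14) = (34·33·32·31·30·29·28·27·26·25·24·23·22·21) / 14! = 121350057687226368000 / 87178291200 = 1391975640.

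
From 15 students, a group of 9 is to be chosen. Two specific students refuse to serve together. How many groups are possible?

All 9-subsets: C(15,9) = 5005. Those containing both fixed elements: C(13,7) = 1716.
5005 − 1716 = 3289.

3289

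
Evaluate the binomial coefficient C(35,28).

C(35,28) = C(35,7) by symmetry.
C(35,7) = (35·34·33·32·31·30·29) / 7! = 33891580800 / 5040 = 6724520.

6724520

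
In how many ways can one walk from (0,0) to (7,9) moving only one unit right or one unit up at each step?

11440

Each path is a sequence of 16 steps with 7 rights: C(16,7) = 11440.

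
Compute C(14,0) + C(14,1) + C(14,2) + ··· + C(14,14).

16384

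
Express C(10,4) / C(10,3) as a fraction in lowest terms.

7/4

C(n,k+1)/C(n,k) = (n−k)/(k+1) = (10−3)/(3+1) = 7/4.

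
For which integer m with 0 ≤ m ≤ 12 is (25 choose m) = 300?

C(25,m) increases on 0 ≤ m ≤ 12. C(25,1) = 25 and C(25,2) = 300, so m = 2.

2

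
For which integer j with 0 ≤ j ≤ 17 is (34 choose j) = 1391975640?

14

C(34,j) increases on 0 ≤ j ≤ 17. C(34,13) = 927983760 and C(34,14) = 1391975640, so j = 14.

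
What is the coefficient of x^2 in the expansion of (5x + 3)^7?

127575

The general term is C(7,j)·(5x)^j·(3)^(7-j); the x^2 term has j = 2.
C(7,2) = 21.
Coefficient = C(7,2) · 5^2 · 3^5 = 21 · 25 · 243 = 127575.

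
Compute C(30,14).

C(30,14) = (30·29·28·27·26·25·24·23·22·21·20·19·18·17) / 14! = 12677700308232960000 / 87178291200 = 145422675.

145422675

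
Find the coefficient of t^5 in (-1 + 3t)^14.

-486486

The general term is C(14,j)·(-1)^j·(3t)^(14-j); the t^5 term has j = 9.
C(14,9) = 2002.
Coefficient = C(14,9) · (-1)^9 · 3^5 = 2002 · (-1) · 243 = -486486.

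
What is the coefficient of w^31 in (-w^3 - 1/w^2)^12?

General term: C(12,j)·(-w^3)^j·(-1/w^2)^(12-j), with w-exponent 3j − 2(12−j) = 5j − 24.
Set 5j − 24 = 31: j = 11.
C(12,11) = 12; (-1)^11 = -1; (-1)^1 = -1.
Coefficient = 12 · (-1) · (-1) = 12.

12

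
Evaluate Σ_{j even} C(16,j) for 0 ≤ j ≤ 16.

32768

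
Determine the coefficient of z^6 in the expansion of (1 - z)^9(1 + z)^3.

0

Coefficient of z^6 = Σ_{j} C(9,j)·(-1)^j·C(3,6-j)·1^(6-j) for j from 3 to 6.
= (-84) + 378 + (-378) + 84 = 0.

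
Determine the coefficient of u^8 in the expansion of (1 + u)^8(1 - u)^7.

35

Coefficient of u^8 = Σ_{j} C(8,j)·1^j·C(7,8-j)·(-1)^(8-j) for j from 1 to 8.
= (-8) + 196 + (-1176) + 2450 + (-1960) + 588 + (-56) + 1 = 35.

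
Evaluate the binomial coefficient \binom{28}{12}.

C(28,12) = (28·27·26·25·24·23·22·21·20·19·18·17) / 12! = 14572069319808000 / 479001600 = 30421755.

30421755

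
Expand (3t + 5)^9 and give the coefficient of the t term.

10546875

The general term is C(9,j)·(3t)^j·(5)^(9-j); the t^1 term has j = 1.
C(9,1) = 9.
Coefficient = C(9,1) · 3^1 · 5^8 = 9 · 3 · 390625 = 10546875.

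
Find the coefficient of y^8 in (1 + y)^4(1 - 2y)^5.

-48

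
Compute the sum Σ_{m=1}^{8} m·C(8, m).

Differentiating (1+x)^8 and setting x=1: Σ m·C(8,m) = 8·2^7 = 1024.

1024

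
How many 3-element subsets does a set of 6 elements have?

20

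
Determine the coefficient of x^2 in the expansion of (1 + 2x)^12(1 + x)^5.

394

Coefficient of x^2 = Σ_{j} C(12,j)·2^j·C(5,2-j)·1^(2-j) for j from 0 to 2.
= 10 + 120 + 264 = 394.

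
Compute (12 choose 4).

495

C(12,4) = (12·11·10·9) / 4! = 11880 / 24 = 495.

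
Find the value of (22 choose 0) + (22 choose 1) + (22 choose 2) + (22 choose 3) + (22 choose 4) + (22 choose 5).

1 + 22 + 231 + 1540 + 7315 + 26334 = 35443.

35443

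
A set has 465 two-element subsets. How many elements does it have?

n(n−1)/2 = 465 ⇒ n(n−1) = 930. Since 31·30 = 930, n = 31.

31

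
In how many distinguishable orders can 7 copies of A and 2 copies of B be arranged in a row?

36

Choose positions for the A's: C(9,7) = 36.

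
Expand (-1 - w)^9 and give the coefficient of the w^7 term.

-36

The general term is C(9,j)·(-1)^j·(-w)^(9-j); the w^7 term has j = 2.
C(9,2) = 36.
Coefficient = C(9,2) · (-1)^7 = 36 · (-1) = -36.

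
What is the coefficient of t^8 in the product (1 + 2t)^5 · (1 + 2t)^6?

(1 + 2t)^5(1 + 2t)^6 = (1 + 2t)^11, so the coefficient of t^8 is C(11,8)·2^8 = 165·256 = 42240.

42240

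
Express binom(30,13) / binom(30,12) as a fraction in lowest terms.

C(n,k+1)/C(n,k) = (n−k)/(k+1) = (30−12)/(12+1) = 18/13.

18/13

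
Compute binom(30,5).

C(30,5) = (30·29·28·27·26) / 5! = 17100720 / 120 = 142506.

142506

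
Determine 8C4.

70

C(8,4) = (8·7·6·5) / 4! = 1680 / 24 = 70.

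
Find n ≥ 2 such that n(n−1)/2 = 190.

20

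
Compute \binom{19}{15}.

3876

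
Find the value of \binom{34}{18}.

C(34,18) = C(34,16) by symmetry.
C(34,16) = (34·33·32·31·30·29·28·27·26·25·24·23·22·21·20·19) / 16! = 46113021921146019840000 / 20922789888000 = 2203961430.

2203961430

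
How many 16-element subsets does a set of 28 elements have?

C(28,16) = C(28,12) by symmetry.
C(28,12) = (28·27·26·25·24·23·22·21·20·19·18·17) / 12! = 14572069319808000 / 479001600 = 30421755.

30421755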